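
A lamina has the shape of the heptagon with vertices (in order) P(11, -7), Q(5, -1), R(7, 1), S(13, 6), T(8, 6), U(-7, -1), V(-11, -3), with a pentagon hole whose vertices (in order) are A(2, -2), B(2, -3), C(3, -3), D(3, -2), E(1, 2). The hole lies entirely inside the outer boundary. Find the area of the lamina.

Outer boundary:
Apply the surveyor's formula: 2A = Σ (x_i·y_{i+1} − x_{i+1}·y_i), indices taken mod 7.
Cross-terms: 24, 12, 29, 30, 34, 10, 110  ⇒  Σ = 249
Area = |Σ|/2 = 124.5.
Hole:
Apply Gauss's area formula: 2A = Σ (x_i·y_{i+1} − x_{i+1}·y_i), indices taken mod 5.
Σ = (-2) + (3) + (3) + (8) + (-6) = 6
Area = |Σ|/2 = 3.
Net area = 124.5 − 3 = 121.5.

121.5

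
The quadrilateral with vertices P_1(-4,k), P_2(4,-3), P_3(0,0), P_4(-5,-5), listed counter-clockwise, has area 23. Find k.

The doubled signed area Σ (x_i y_{i+1} − x_{i+1} y_i) is linear in k.
With k=0 it equals -8; the coefficient of k is -9 (from the two edges through P_1).
So -9·k + -8 = 2·23 = 46 ⇒ k = -6.

-6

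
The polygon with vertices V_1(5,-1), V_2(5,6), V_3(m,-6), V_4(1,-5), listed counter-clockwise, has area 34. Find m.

Write out the shoelace sum; only the two edges meeting at V_3 involve m:
2·Area = [(5·(-6) − m·6) + (m·(-5) − 1·(-6))] + 59
       = -11·m + 35 = 68
⇒ m = -3.

-3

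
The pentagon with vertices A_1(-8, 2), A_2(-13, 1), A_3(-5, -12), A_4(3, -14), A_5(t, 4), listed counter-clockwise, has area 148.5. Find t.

-2

Write out the shoelace sum; only the two edges meeting at A_5 involve t:
2·Area = [(3·4 − t·(-14)) + (t·2 − (-8)·4)] + 285
       = 16·t + 329 = 297
⇒ t = -2.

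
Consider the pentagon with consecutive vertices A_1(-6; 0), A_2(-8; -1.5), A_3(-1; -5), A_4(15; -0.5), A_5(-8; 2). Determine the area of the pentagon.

Σ = (9) + (38.5) + (75.5) + (26) + (12) = 161
Area = |Σ|/2 = 80.5.

80.5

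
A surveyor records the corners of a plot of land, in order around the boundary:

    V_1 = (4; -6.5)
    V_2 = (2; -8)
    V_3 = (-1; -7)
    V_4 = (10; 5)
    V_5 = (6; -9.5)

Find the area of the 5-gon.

51

Apply the shoelace formula: 2A = Σ (x_i·y_{i+1} − x_{i+1}·y_i), indices taken mod 5.
Σ = (-19) + (-22) + (65) + (-125) + (-1) = -102
Area = |Σ|/2 = 51.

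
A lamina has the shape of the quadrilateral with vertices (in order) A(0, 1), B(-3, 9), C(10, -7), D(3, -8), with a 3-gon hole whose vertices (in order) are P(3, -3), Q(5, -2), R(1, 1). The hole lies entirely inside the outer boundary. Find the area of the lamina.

56

Outer boundary:
Apply the shoelace formula: 2A = Σ (x_i·y_{i+1} − x_{i+1}·y_i), indices taken mod 4.
Σ = (3) + (-69) + (-59) + (3) = -122
Area = |Σ|/2 = 61.
Hole:
Apply the shoelace (surveyor's) formula: 2A = Σ (x_i·y_{i+1} − x_{i+1}·y_i), indices taken mod 3.
Σ = (9) + (7) + (-6) = 10
Area = |Σ|/2 = 5.
Net area = 61 − 5 = 56.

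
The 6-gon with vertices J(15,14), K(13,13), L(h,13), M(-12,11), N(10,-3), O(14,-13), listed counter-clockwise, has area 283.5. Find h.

The doubled signed area Σ (x_i y_{i+1} − x_{i+1} y_i) is linear in h.
With h=0 it equals 567; the coefficient of h is -2 (from the two edges through L).
So -2·h + 567 = 2·283.5 = 567 ⇒ h = 0.

0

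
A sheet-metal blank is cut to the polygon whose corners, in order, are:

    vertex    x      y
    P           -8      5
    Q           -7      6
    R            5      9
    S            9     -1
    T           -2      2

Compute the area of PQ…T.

Apply Gauss's area formula: 2A = Σ (x_i·y_{i+1} − x_{i+1}·y_i), indices taken mod 5.
P→Q: (-8)(6) − (-7)(5) = -13
Q→R: (-7)(9) − (5)(6) = -93
R→S: (5)(-1) − (9)(9) = -86
S→T: (9)(2) − (-2)(-1) = 16
T→P: (-2)(5) − (-8)(2) = 6
Σ = -170
Area = |Σ|/2 = 85.

85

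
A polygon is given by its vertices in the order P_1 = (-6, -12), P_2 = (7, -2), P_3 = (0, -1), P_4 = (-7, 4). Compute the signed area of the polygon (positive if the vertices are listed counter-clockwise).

95

Cross-terms: 96, -7, -7, 108  ⇒  Σ = 190
Signed area = Σ/2 = 95 (positive ⇒ counter-clockwise traversal).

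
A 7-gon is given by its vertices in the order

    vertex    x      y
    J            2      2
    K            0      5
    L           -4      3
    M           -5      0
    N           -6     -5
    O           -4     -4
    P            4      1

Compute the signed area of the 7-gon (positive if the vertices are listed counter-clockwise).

J→K: (2)(5) − (0)(2) = 10
K→L: (0)(3) − (-4)(5) = 20
L→M: (-4)(0) − (-5)(3) = 15
M→N: (-5)(-5) − (-6)(0) = 25
N→O: (-6)(-4) − (-4)(-5) = 4
O→P: (-4)(1) − (4)(-4) = 12
P→J: (4)(2) − (2)(1) = 6
Σ = 92
Signed area = Σ/2 = 46 (positive ⇒ counter-clockwise traversal).

46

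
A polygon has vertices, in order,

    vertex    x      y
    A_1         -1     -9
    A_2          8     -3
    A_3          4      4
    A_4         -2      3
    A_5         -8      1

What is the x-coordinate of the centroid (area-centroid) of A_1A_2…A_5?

Apply the surveyor's formula. First the cross-terms c_i = x_i·y_{i+1} − x_{i+1}·y_i:
  75, 44, 20, 22, 73  ⇒  2A = 234, A = 117.
Then Σ (x_i + x_{i+1})·c_i = 216, so x̄ = 216 / (6·117) = 4/13.

4/13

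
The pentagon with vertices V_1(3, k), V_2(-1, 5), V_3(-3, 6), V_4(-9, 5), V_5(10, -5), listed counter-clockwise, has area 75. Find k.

7

Write out the shoelace sum; only the two edges meeting at V_1 involve k:
2·Area = [(10·k − 3·(-5)) + (3·5 − (-1)·k)] + 43
       = 11·k + 73 = 150
⇒ k = 7.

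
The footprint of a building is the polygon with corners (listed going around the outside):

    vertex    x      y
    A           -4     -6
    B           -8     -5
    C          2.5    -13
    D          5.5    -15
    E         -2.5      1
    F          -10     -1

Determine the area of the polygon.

79.5

Cross-terms: -28, 116.5, 34, -32, 12.5, 56  ⇒  Σ = 159
Area = |Σ|/2 = 79.5.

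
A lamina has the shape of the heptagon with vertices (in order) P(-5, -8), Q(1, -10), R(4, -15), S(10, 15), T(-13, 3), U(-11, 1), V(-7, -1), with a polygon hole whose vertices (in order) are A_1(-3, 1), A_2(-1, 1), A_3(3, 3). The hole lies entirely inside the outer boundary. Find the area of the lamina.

Outer boundary:
P→Q: (-5)(-10) − (1)(-8) = 58
Q→R: (1)(-15) − (4)(-10) = 25
R→S: (4)(15) − (10)(-15) = 210
S→T: (10)(3) − (-13)(15) = 225
T→U: (-13)(1) − (-11)(3) = 20
U→V: (-11)(-1) − (-7)(1) = 18
V→P: (-7)(-8) − (-5)(-1) = 51
Σ = 607
Area = |Σ|/2 = 303.5.
Hole:
Apply the surveyor's formula: 2A = Σ (x_i·y_{i+1} − x_{i+1}·y_i), indices taken mod 3.
Cross-terms: -2, -6, 12  ⇒  Σ = 4
Area = |Σ|/2 = 2.
Net area = 303.5 − 2 = 301.5.

301.5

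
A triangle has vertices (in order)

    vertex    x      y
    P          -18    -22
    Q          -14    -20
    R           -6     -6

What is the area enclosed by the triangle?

20

P→Q: (-18)(-20) − (-14)(-22) = 52
Q→R: (-14)(-6) − (-6)(-20) = -36
R→P: (-6)(-22) − (-18)(-6) = 24
Σ = 40
Area = |Σ|/2 = 20.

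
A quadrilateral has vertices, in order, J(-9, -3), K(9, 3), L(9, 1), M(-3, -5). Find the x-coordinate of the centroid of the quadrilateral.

0.5

Apply the surveyor's formula. First the cross-terms c_i = x_i·y_{i+1} − x_{i+1}·y_i:
  0, -18, -42, -36  ⇒  2A = -96, A = -48.
Then Σ (x_i + x_{i+1})·c_i = -144, so x̄ = -144 / (6·(-48)) = 0.5.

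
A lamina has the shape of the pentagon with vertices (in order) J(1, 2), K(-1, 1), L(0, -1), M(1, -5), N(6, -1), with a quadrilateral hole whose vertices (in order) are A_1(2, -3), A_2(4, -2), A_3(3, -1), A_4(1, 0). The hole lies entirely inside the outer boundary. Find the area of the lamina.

19.5

Outer boundary:
J→K: (1)(1) − (-1)(2) = 3
K→L: (-1)(-1) − (0)(1) = 1
L→M: (0)(-5) − (1)(-1) = 1
M→N: (1)(-1) − (6)(-5) = 29
N→J: (6)(2) − (1)(-1) = 13
Σ = 47
Area = |Σ|/2 = 23.5.
Hole:
Cross-terms: 8, 2, 1, -3  ⇒  Σ = 8
Area = |Σ|/2 = 4.
Net area = 23.5 − 4 = 19.5.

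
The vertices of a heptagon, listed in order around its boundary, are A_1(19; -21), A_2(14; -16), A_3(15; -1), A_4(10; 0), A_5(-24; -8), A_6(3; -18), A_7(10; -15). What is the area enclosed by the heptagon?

Apply the shoelace (surveyor's) formula: 2A = Σ (x_i·y_{i+1} − x_{i+1}·y_i), indices taken mod 7.
Σ = (-10) + (226) + (10) + (-80) + (456) + (135) + (75) = 812
Area = |Σ|/2 = 406.

406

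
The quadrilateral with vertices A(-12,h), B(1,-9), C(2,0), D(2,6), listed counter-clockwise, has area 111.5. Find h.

13

Write out the shoelace sum; only the two edges meeting at A involve h:
2·Area = [(2·h − (-12)·6) + ((-12)·(-9) − 1·h)] + 30
       = 1·h + 210 = 223
⇒ h = 13.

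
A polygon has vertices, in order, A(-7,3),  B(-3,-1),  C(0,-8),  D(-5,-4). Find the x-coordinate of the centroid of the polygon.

Apply the shoelace formula. First the cross-terms c_i = x_i·y_{i+1} − x_{i+1}·y_i:
  16, 24, -40, -43  ⇒  2A = -43, A = -21.5.
Then Σ (x_i + x_{i+1})·c_i = 484, so x̄ = 484 / (6·(-21.5)) = -484/129.

-484/129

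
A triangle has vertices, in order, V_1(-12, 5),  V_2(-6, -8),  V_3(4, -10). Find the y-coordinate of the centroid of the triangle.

Apply the shoelace (surveyor's) formula. First the cross-terms c_i = x_i·y_{i+1} − x_{i+1}·y_i:
  126, 92, -100  ⇒  2A = 118, A = 59.
Then Σ (y_i + y_{i+1})·c_i = -1534, so ȳ = -1534 / (6·59) = -13/3.

-13/3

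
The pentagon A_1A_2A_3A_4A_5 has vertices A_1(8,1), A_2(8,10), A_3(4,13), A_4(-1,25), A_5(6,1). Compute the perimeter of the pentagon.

54

|A_1A_2| = √((0)² + (9)²) = √81 = 9
|A_2A_3| = √((-4)² + (3)²) = √25 = 5
|A_3A_4| = √((-5)² + (12)²) = √169 = 13
|A_4A_5| = √((7)² + (-24)²) = √625 = 25
|A_5A_1| = √((2)² + (0)²) = √4 = 2
Perimeter = 9 + 5 + 13 + 25 + 2 = 54.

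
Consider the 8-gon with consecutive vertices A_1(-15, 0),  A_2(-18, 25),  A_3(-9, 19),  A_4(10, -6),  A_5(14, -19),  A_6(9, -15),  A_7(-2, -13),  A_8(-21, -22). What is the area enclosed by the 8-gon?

739.5

Apply the shoelace formula: 2A = Σ (x_i·y_{i+1} − x_{i+1}·y_i), indices taken mod 8.
Cross-terms: -375, -117, -136, -106, -39, -147, -229, -330  ⇒  Σ = -1479
Area = |Σ|/2 = 739.5.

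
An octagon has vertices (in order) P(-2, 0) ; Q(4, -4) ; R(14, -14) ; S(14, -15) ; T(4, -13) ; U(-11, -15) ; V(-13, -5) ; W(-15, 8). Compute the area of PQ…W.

317

Apply the shoelace (surveyor's) formula: 2A = Σ (x_i·y_{i+1} − x_{i+1}·y_i), indices taken mod 8.
Σ = (8) + (0) + (-14) + (-122) + (-203) + (-140) + (-179) + (16) = -634
Area = |Σ|/2 = 317.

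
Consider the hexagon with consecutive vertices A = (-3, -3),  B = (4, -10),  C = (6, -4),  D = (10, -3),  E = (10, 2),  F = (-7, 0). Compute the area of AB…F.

96.5

Σ = (42) + (44) + (22) + (50) + (14) + (21) = 193
Area = |Σ|/2 = 96.5.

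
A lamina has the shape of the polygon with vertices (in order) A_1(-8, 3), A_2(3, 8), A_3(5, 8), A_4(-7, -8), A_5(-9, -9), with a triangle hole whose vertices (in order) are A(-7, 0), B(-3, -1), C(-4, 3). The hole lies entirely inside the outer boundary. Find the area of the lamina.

83

Outer boundary:
Apply the surveyor's formula: 2A = Σ (x_i·y_{i+1} − x_{i+1}·y_i), indices taken mod 5.
Cross-terms: -73, -16, 16, -9, -99  ⇒  Σ = -181
Area = |Σ|/2 = 90.5.
Hole:
A→B: (-7)(-1) − (-3)(0) = 7
B→C: (-3)(3) − (-4)(-1) = -13
C→A: (-4)(0) − (-7)(3) = 21
Σ = 15
Area = |Σ|/2 = 7.5.
Net area = 90.5 − 7.5 = 83.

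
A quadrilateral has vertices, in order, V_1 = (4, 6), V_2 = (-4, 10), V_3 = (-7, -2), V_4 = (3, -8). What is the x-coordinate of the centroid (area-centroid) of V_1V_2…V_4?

Apply the shoelace (surveyor's) formula. First the cross-terms c_i = x_i·y_{i+1} − x_{i+1}·y_i:
  64, 78, 62, 50  ⇒  2A = 254, A = 127.
Then Σ (x_i + x_{i+1})·c_i = -756, so x̄ = -756 / (6·127) = -126/127.

-126/127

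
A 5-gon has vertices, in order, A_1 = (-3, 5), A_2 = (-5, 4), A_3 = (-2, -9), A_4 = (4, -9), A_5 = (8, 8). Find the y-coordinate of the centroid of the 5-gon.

-49/108

Apply Gauss's area formula. First the cross-terms c_i = x_i·y_{i+1} − x_{i+1}·y_i:
  13, 53, 54, 104, 64  ⇒  2A = 288, A = 144.
Then Σ (y_i + y_{i+1})·c_i = -392, so ȳ = -392 / (6·144) = -49/108.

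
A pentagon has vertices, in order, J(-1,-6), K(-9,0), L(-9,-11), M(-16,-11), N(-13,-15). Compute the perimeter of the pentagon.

48

|JK| = √((-8)² + (6)²) = √100 = 10
|KL| = √((0)² + (-11)²) = √121 = 11
|LM| = √((-7)² + (0)²) = √49 = 7
|MN| = √((3)² + (-4)²) = √25 = 5
|NJ| = √((12)² + (9)²) = √225 = 15
Perimeter = 10 + 11 + 7 + 5 + 15 = 48.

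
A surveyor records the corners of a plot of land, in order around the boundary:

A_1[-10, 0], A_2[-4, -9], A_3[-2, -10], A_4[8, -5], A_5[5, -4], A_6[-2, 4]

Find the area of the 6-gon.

123.5

Apply Gauss's area formula: 2A = Σ (x_i·y_{i+1} − x_{i+1}·y_i), indices taken mod 6.
Σ = (90) + (22) + (90) + (-7) + (12) + (40) = 247
Area = |Σ|/2 = 123.5.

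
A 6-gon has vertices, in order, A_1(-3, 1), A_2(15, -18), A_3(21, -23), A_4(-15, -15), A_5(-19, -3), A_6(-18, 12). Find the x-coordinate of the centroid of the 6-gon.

Apply Gauss's area formula. First the cross-terms c_i = x_i·y_{i+1} − x_{i+1}·y_i:
  39, 33, -660, -240, -282, 18  ⇒  2A = -1092, A = -546.
Then Σ (x_i + x_{i+1})·c_i = 15912, so x̄ = 15912 / (6·(-546)) = -34/7.

-34/7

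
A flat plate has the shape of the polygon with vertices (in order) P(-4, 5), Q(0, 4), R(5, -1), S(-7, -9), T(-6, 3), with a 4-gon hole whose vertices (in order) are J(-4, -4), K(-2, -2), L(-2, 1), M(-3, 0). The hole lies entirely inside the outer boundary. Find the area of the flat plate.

Outer boundary:
Apply the surveyor's formula: 2A = Σ (x_i·y_{i+1} − x_{i+1}·y_i), indices taken mod 5.
P→Q: (-4)(4) − (0)(5) = -16
Q→R: (0)(-1) − (5)(4) = -20
R→S: (5)(-9) − (-7)(-1) = -52
S→T: (-7)(3) − (-6)(-9) = -75
T→P: (-6)(5) − (-4)(3) = -18
Σ = -181
Area = |Σ|/2 = 90.5.
Hole:
Apply Gauss's area formula: 2A = Σ (x_i·y_{i+1} − x_{i+1}·y_i), indices taken mod 4.
Cross-terms: 0, -6, 3, 12  ⇒  Σ = 9
Area = |Σ|/2 = 4.5.
Net area = 90.5 − 4.5 = 86.

86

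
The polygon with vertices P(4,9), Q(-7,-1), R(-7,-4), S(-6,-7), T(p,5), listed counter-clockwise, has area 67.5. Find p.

5

Write out the shoelace sum; only the two edges meeting at T involve p:
2·Area = [((-6)·5 − p·(-7)) + (p·9 − 4·5)] + 105
       = 16·p + 55 = 135
⇒ p = 5.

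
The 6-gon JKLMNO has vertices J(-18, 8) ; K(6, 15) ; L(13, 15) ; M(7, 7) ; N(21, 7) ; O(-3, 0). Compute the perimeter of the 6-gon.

98

|JK| = √((24)² + (7)²) = √625 = 25
|KL| = √((7)² + (0)²) = √49 = 7
|LM| = √((-6)² + (-8)²) = √100 = 10
|MN| = √((14)² + (0)²) = √196 = 14
|NO| = √((-24)² + (-7)²) = √625 = 25
|OJ| = √((-15)² + (8)²) = √289 = 17
Perimeter = 25 + 7 + 10 + 14 + 25 + 17 = 98.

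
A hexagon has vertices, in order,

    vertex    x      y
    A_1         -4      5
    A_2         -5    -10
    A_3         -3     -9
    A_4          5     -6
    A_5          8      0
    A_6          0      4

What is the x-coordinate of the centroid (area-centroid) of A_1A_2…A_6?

79/239

Apply the surveyor's formula. First the cross-terms c_i = x_i·y_{i+1} − x_{i+1}·y_i:
  65, 15, 63, 48, 32, 16  ⇒  2A = 239, A = 119.5.
Then Σ (x_i + x_{i+1})·c_i = 237, so x̄ = 237 / (6·119.5) = 79/239.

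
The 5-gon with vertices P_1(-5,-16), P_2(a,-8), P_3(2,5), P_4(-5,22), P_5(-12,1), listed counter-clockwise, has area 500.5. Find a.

20

The doubled signed area Σ (x_i y_{i+1} − x_{i+1} y_i) is linear in a.
With a=0 it equals 581; the coefficient of a is 21 (from the two edges through P_2).
So 21·a + 581 = 2·500.5 = 1001 ⇒ a = 20.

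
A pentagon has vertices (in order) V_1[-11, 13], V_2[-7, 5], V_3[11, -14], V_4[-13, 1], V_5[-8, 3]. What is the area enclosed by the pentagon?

97

Apply the shoelace formula: 2A = Σ (x_i·y_{i+1} − x_{i+1}·y_i), indices taken mod 5.
Σ = (36) + (43) + (-171) + (-31) + (-71) = -194
Area = |Σ|/2 = 97.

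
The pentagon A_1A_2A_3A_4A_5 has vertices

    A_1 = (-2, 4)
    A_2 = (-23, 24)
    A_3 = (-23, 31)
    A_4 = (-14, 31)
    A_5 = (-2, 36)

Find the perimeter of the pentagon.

90

|A_1A_2| = √((-21)² + (20)²) = √841 = 29
|A_2A_3| = √((0)² + (7)²) = √49 = 7
|A_3A_4| = √((9)² + (0)²) = √81 = 9
|A_4A_5| = √((12)² + (5)²) = √169 = 13
|A_5A_1| = √((0)² + (-32)²) = √1024 = 32
Perimeter = 29 + 7 + 9 + 13 + 32 = 90.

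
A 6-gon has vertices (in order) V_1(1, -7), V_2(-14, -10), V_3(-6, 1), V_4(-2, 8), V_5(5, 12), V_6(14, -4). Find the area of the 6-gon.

287

Σ = (-108) + (-74) + (-46) + (-64) + (-188) + (-94) = -574
Area = |Σ|/2 = 287.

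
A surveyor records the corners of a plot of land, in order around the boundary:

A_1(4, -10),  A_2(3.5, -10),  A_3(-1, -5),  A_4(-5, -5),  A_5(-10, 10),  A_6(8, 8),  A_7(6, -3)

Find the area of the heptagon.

Apply the shoelace (surveyor's) formula: 2A = Σ (x_i·y_{i+1} − x_{i+1}·y_i), indices taken mod 7.
A_1→A_2: (4)(-10) − (3.5)(-10) = -5
A_2→A_3: (3.5)(-5) − (-1)(-10) = -27.5
A_3→A_4: (-1)(-5) − (-5)(-5) = -20
A_4→A_5: (-5)(10) − (-10)(-5) = -100
A_5→A_6: (-10)(8) − (8)(10) = -160
A_6→A_7: (8)(-3) − (6)(8) = -72
A_7→A_1: (6)(-10) − (4)(-3) = -48
Σ = -432.5
Area = |Σ|/2 = 216.25.

216.25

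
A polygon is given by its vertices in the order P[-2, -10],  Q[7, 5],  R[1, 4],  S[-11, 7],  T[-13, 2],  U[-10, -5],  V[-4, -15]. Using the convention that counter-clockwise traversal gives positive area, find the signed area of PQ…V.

Apply Gauss's area formula: 2A = Σ (x_i·y_{i+1} − x_{i+1}·y_i), indices taken mod 7.
Σ = (60) + (23) + (51) + (69) + (85) + (130) + (10) = 428
Signed area = Σ/2 = 214 (positive ⇒ counter-clockwise traversal).

214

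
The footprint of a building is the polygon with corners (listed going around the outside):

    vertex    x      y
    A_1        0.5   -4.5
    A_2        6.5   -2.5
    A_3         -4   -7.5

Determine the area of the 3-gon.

Apply Gauss's area formula: 2A = Σ (x_i·y_{i+1} − x_{i+1}·y_i), indices taken mod 3.
A_1→A_2: (0.5)(-2.5) − (6.5)(-4.5) = 28
A_2→A_3: (6.5)(-7.5) − (-4)(-2.5) = -58.75
A_3→A_1: (-4)(-4.5) − (0.5)(-7.5) = 21.75
Σ = -9
Area = |Σ|/2 = 4.5.

4.5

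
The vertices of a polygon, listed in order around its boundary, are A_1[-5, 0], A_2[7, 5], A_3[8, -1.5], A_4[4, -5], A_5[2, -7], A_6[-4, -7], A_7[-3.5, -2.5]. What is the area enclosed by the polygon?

Apply Gauss's area formula: 2A = Σ (x_i·y_{i+1} − x_{i+1}·y_i), indices taken mod 7.
Σ = (-25) + (-50.5) + (-34) + (-18) + (-42) + (-14.5) + (-12.5) = -196.5
Area = |Σ|/2 = 98.25.

98.25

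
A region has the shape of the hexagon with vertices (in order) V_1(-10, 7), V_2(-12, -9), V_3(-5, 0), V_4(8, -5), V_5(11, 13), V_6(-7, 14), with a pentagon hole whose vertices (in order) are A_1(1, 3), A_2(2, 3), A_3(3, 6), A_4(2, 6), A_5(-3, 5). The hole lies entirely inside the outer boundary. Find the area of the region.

314.5

Outer boundary:
Apply the surveyor's formula: 2A = Σ (x_i·y_{i+1} − x_{i+1}·y_i), indices taken mod 6.
Σ = (174) + (-45) + (25) + (159) + (245) + (91) = 649
Area = |Σ|/2 = 324.5.
Hole:
Apply the shoelace (surveyor's) formula: 2A = Σ (x_i·y_{i+1} − x_{i+1}·y_i), indices taken mod 5.
Σ = (-3) + (3) + (6) + (28) + (-14) = 20
Area = |Σ|/2 = 10.
Net area = 324.5 − 10 = 314.5.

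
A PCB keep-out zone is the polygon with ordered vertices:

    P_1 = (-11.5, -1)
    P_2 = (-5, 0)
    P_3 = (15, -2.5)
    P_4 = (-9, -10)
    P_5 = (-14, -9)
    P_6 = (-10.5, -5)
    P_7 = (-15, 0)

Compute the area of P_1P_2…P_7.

154.25

Apply the shoelace formula: 2A = Σ (x_i·y_{i+1} − x_{i+1}·y_i), indices taken mod 7.
P_1→P_2: (-11.5)(0) − (-5)(-1) = -5
P_2→P_3: (-5)(-2.5) − (15)(0) = 12.5
P_3→P_4: (15)(-10) − (-9)(-2.5) = -172.5
P_4→P_5: (-9)(-9) − (-14)(-10) = -59
P_5→P_6: (-14)(-5) − (-10.5)(-9) = -24.5
P_6→P_7: (-10.5)(0) − (-15)(-5) = -75
P_7→P_1: (-15)(-1) − (-11.5)(0) = 15
Σ = -308.5
Area = |Σ|/2 = 154.25.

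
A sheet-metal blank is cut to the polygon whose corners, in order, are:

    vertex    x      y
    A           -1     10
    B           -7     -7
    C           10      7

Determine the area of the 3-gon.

102.5

Apply Gauss's area formula: 2A = Σ (x_i·y_{i+1} − x_{i+1}·y_i), indices taken mod 3.
Σ = (77) + (21) + (107) = 205
Area = |Σ|/2 = 102.5.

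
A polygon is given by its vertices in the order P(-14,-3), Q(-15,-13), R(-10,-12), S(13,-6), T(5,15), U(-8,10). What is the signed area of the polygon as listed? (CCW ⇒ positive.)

481

Apply Gauss's area formula: 2A = Σ (x_i·y_{i+1} − x_{i+1}·y_i), indices taken mod 6.
Σ = (137) + (50) + (216) + (225) + (170) + (164) = 962
Signed area = Σ/2 = 481 (positive ⇒ counter-clockwise traversal).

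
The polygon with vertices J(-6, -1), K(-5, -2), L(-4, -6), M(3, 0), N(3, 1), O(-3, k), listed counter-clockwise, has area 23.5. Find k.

-1

The doubled signed area Σ (x_i y_{i+1} − x_{i+1} y_i) is linear in k.
With k=0 it equals 56; the coefficient of k is 9 (from the two edges through O).
So 9·k + 56 = 2·23.5 = 47 ⇒ k = -1.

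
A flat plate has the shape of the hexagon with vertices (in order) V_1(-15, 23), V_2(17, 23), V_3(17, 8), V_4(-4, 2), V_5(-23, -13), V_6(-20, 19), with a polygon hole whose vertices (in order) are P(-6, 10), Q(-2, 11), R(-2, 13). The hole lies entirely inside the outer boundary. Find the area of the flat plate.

Outer boundary:
Apply the shoelace (surveyor's) formula: 2A = Σ (x_i·y_{i+1} − x_{i+1}·y_i), indices taken mod 6.
Σ = (-736) + (-255) + (66) + (98) + (-697) + (-175) = -1699
Area = |Σ|/2 = 849.5.
Hole:
Cross-terms: -46, -4, 58  ⇒  Σ = 8
Area = |Σ|/2 = 4.
Net area = 849.5 − 4 = 845.5.

845.5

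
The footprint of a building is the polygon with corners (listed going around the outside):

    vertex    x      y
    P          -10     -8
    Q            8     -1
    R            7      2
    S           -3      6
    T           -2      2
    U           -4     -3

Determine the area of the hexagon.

83.5

Apply Gauss's area formula: 2A = Σ (x_i·y_{i+1} − x_{i+1}·y_i), indices taken mod 6.
P→Q: (-10)(-1) − (8)(-8) = 74
Q→R: (8)(2) − (7)(-1) = 23
R→S: (7)(6) − (-3)(2) = 48
S→T: (-3)(2) − (-2)(6) = 6
T→U: (-2)(-3) − (-4)(2) = 14
U→P: (-4)(-8) − (-10)(-3) = 2
Σ = 167
Area = |Σ|/2 = 83.5.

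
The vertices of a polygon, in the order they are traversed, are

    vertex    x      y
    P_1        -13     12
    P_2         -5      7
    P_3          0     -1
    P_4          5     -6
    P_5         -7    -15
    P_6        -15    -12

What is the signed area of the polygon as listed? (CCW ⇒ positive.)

-307.5

Apply the shoelace formula: 2A = Σ (x_i·y_{i+1} − x_{i+1}·y_i), indices taken mod 6.
P_1→P_2: (-13)(7) − (-5)(12) = -31
P_2→P_3: (-5)(-1) − (0)(7) = 5
P_3→P_4: (0)(-6) − (5)(-1) = 5
P_4→P_5: (5)(-15) − (-7)(-6) = -117
P_5→P_6: (-7)(-12) − (-15)(-15) = -141
P_6→P_1: (-15)(12) − (-13)(-12) = -336
Σ = -615
Signed area = Σ/2 = -307.5 (negative ⇒ clockwise traversal).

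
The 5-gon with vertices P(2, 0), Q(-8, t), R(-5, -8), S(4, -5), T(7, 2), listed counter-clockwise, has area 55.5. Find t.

Write out the shoelace sum; only the two edges meeting at Q involve t:
2·Area = [(2·t − (-8)·0) + ((-8)·(-8) − (-5)·t)] + 96
       = 7·t + 160 = 111
⇒ t = -7.

-7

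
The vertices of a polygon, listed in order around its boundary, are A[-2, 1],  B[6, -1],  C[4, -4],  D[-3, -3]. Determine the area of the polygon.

Σ = (-4) + (-20) + (-24) + (-9) = -57
Area = |Σ|/2 = 28.5.

28.5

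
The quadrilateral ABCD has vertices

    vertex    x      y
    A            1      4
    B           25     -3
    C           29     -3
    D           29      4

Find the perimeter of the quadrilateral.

|AB| = √((24)² + (-7)²) = √625 = 25
|BC| = √((4)² + (0)²) = √16 = 4
|CD| = √((0)² + (7)²) = √49 = 7
|DA| = √((-28)² + (0)²) = √784 = 28
Perimeter = 25 + 4 + 7 + 28 = 64.

64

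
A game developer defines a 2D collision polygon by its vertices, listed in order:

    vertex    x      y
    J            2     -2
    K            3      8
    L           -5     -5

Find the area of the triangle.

Apply the shoelace (surveyor's) formula: 2A = Σ (x_i·y_{i+1} − x_{i+1}·y_i), indices taken mod 3.
Cross-terms: 22, 25, 20  ⇒  Σ = 67
Area = |Σ|/2 = 33.5.

33.5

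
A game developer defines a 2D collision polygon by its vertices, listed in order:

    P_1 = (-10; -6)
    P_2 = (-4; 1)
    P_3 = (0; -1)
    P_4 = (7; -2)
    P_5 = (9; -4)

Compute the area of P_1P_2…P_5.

63.5

Σ = (-34) + (4) + (7) + (-10) + (-94) = -127
Area = |Σ|/2 = 63.5.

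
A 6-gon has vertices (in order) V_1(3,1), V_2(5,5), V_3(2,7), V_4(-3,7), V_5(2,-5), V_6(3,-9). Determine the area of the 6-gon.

Apply the surveyor's formula: 2A = Σ (x_i·y_{i+1} − x_{i+1}·y_i), indices taken mod 6.
Σ = (10) + (25) + (35) + (1) + (-3) + (30) = 98
Area = |Σ|/2 = 49.

49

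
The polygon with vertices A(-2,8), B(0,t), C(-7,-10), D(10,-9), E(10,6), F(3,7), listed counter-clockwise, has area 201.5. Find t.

0

The doubled signed area Σ (x_i y_{i+1} − x_{i+1} y_i) is linear in t.
With t=0 it equals 403; the coefficient of t is 5 (from the two edges through B).
So 5·t + 403 = 2·201.5 = 403 ⇒ t = 0.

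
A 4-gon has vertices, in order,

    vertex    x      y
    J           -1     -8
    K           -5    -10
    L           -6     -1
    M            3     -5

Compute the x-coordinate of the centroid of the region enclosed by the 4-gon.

Apply Gauss's area formula. First the cross-terms c_i = x_i·y_{i+1} − x_{i+1}·y_i:
  -30, -55, 33, -29  ⇒  2A = -81, A = -40.5.
Then Σ (x_i + x_{i+1})·c_i = 628, so x̄ = 628 / (6·(-40.5)) = -628/243.

-628/243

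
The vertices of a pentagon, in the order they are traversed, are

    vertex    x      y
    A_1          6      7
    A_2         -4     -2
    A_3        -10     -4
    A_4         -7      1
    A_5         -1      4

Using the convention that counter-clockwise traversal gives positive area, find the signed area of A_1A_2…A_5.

Apply the shoelace (surveyor's) formula: 2A = Σ (x_i·y_{i+1} − x_{i+1}·y_i), indices taken mod 5.
Σ = (16) + (-4) + (-38) + (-27) + (-31) = -84
Signed area = Σ/2 = -42 (negative ⇒ clockwise traversal).

-42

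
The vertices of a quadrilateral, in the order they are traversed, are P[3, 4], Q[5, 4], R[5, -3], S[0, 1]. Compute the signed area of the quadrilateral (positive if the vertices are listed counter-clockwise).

-20.5

Apply the surveyor's formula: 2A = Σ (x_i·y_{i+1} − x_{i+1}·y_i), indices taken mod 4.
Σ = (-8) + (-35) + (5) + (-3) = -41
Signed area = Σ/2 = -20.5 (negative ⇒ clockwise traversal).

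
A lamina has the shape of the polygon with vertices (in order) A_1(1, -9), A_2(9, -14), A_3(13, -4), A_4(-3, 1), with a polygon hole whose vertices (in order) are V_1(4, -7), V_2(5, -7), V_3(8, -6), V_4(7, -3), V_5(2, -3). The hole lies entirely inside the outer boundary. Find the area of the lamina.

Outer boundary:
Σ = (67) + (146) + (1) + (26) = 240
Area = |Σ|/2 = 120.
Hole:
V_1→V_2: (4)(-7) − (5)(-7) = 7
V_2→V_3: (5)(-6) − (8)(-7) = 26
V_3→V_4: (8)(-3) − (7)(-6) = 18
V_4→V_5: (7)(-3) − (2)(-3) = -15
V_5→V_1: (2)(-7) − (4)(-3) = -2
Σ = 34
Area = |Σ|/2 = 17.
Net area = 120 − 17 = 103.

103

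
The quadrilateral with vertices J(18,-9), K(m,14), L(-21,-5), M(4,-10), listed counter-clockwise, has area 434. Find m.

The doubled signed area Σ (x_i y_{i+1} − x_{i+1} y_i) is linear in m.
With m=0 it equals 920; the coefficient of m is 4 (from the two edges through K).
So 4·m + 920 = 2·434 = 868 ⇒ m = -13.

-13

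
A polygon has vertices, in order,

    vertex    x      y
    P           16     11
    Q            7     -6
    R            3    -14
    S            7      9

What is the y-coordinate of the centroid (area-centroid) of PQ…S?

Apply the shoelace formula. First the cross-terms c_i = x_i·y_{i+1} − x_{i+1}·y_i:
  -173, -80, 125, -67  ⇒  2A = -195, A = -97.5.
Then Σ (y_i + y_{i+1})·c_i = -1230, so ȳ = -1230 / (6·(-97.5)) = 82/39.

82/39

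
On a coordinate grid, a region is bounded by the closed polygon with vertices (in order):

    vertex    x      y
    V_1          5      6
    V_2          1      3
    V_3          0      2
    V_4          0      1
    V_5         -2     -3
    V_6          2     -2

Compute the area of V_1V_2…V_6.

Apply the surveyor's formula: 2A = Σ (x_i·y_{i+1} − x_{i+1}·y_i), indices taken mod 6.
Σ = (9) + (2) + (0) + (2) + (10) + (22) = 45
Area = |Σ|/2 = 22.5.

22.5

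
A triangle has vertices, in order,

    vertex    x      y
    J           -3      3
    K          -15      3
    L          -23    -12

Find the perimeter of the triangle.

54

|JK| = √((-12)² + (0)²) = √144 = 12
|KL| = √((-8)² + (-15)²) = √289 = 17
|LJ| = √((20)² + (15)²) = √625 = 25
Perimeter = 12 + 17 + 25 = 54.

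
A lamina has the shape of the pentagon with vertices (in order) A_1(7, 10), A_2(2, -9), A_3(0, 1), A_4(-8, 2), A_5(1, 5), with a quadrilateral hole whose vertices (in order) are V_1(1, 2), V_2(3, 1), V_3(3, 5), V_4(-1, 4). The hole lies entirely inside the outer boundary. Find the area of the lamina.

61

Outer boundary:
Apply Gauss's area formula: 2A = Σ (x_i·y_{i+1} − x_{i+1}·y_i), indices taken mod 5.
A_1→A_2: (7)(-9) − (2)(10) = -83
A_2→A_3: (2)(1) − (0)(-9) = 2
A_3→A_4: (0)(2) − (-8)(1) = 8
A_4→A_5: (-8)(5) − (1)(2) = -42
A_5→A_1: (1)(10) − (7)(5) = -25
Σ = -140
Area = |Σ|/2 = 70.
Hole:
Apply the shoelace (surveyor's) formula: 2A = Σ (x_i·y_{i+1} − x_{i+1}·y_i), indices taken mod 4.
V_1→V_2: (1)(1) − (3)(2) = -5
V_2→V_3: (3)(5) − (3)(1) = 12
V_3→V_4: (3)(4) − (-1)(5) = 17
V_4→V_1: (-1)(2) − (1)(4) = -6
Σ = 18
Area = |Σ|/2 = 9.
Net area = 70 − 9 = 61.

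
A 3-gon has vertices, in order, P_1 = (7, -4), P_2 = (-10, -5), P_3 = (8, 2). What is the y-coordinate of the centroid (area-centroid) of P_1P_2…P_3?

Apply Gauss's area formula. First the cross-terms c_i = x_i·y_{i+1} − x_{i+1}·y_i:
  -75, 20, -46  ⇒  2A = -101, A = -50.5.
Then Σ (y_i + y_{i+1})·c_i = 707, so ȳ = 707 / (6·(-50.5)) = -7/3.

-7/3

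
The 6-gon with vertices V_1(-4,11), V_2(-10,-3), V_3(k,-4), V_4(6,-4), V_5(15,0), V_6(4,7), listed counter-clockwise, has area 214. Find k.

Write out the shoelace sum; only the two edges meeting at V_3 involve k:
2·Area = [((-10)·(-4) − k·(-3)) + (k·(-4) − 6·(-4))] + 359
       = -1·k + 423 = 428
⇒ k = -5.

-5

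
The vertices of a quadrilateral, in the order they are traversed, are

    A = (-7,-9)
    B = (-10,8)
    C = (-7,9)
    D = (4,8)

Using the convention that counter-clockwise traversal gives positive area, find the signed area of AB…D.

Apply the shoelace formula: 2A = Σ (x_i·y_{i+1} − x_{i+1}·y_i), indices taken mod 4.
Σ = (-146) + (-34) + (-92) + (20) = -252
Signed area = Σ/2 = -126 (negative ⇒ clockwise traversal).

-126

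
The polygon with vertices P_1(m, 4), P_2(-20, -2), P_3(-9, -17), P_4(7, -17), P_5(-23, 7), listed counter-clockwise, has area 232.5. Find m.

The doubled signed area Σ (x_i y_{i+1} − x_{i+1} y_i) is linear in m.
With m=0 it equals 240; the coefficient of m is -9 (from the two edges through P_1).
So -9·m + 240 = 2·232.5 = 465 ⇒ m = -25.

-25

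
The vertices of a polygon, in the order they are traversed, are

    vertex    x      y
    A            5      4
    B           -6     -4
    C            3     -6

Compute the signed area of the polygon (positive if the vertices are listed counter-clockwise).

Apply the shoelace formula: 2A = Σ (x_i·y_{i+1} − x_{i+1}·y_i), indices taken mod 3.
Σ = (4) + (48) + (42) = 94
Signed area = Σ/2 = 47 (positive ⇒ counter-clockwise traversal).

47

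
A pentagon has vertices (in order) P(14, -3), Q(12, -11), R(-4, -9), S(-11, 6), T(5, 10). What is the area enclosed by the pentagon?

Apply the surveyor's formula: 2A = Σ (x_i·y_{i+1} − x_{i+1}·y_i), indices taken mod 5.
Cross-terms: -118, -152, -123, -140, -155  ⇒  Σ = -688
Area = |Σ|/2 = 344.

344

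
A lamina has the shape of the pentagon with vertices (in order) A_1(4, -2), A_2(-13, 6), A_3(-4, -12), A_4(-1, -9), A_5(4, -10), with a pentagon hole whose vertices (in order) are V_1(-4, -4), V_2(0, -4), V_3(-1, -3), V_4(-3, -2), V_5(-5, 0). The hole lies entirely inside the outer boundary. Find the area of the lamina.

Outer boundary:
Σ = (-2) + (180) + (24) + (46) + (32) = 280
Area = |Σ|/2 = 140.
Hole:
Σ = (16) + (-4) + (-7) + (-10) + (20) = 15
Area = |Σ|/2 = 7.5.
Net area = 140 − 7.5 = 132.5.

132.5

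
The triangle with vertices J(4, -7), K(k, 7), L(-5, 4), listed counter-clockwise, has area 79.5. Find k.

7

The doubled signed area Σ (x_i y_{i+1} − x_{i+1} y_i) is linear in k.
With k=0 it equals 82; the coefficient of k is 11 (from the two edges through K).
So 11·k + 82 = 2·79.5 = 159 ⇒ k = 7.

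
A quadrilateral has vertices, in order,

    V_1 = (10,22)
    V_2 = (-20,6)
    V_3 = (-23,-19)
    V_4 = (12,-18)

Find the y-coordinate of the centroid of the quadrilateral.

Apply the shoelace (surveyor's) formula. First the cross-terms c_i = x_i·y_{i+1} − x_{i+1}·y_i:
  500, 518, 642, 444  ⇒  2A = 2104, A = 1052.
Then Σ (y_i + y_{i+1})·c_i = -14712, so ȳ = -14712 / (6·1052) = -613/263.

-613/263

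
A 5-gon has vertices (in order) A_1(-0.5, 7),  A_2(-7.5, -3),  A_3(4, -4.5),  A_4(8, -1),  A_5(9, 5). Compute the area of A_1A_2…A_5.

123.125

Cross-terms: 54, 45.75, 32, 49, 65.5  ⇒  Σ = 246.25
Area = |Σ|/2 = 123.125.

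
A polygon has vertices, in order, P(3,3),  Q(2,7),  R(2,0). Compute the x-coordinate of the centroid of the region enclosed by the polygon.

7/3

Apply Gauss's area formula. First the cross-terms c_i = x_i·y_{i+1} − x_{i+1}·y_i:
  15, -14, 6  ⇒  2A = 7, A = 3.5.
Then Σ (x_i + x_{i+1})·c_i = 49, so x̄ = 49 / (6·3.5) = 7/3.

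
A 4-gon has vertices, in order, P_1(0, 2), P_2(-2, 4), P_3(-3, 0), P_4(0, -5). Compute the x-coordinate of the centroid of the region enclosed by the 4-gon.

-113/93

Apply the surveyor's formula. First the cross-terms c_i = x_i·y_{i+1} − x_{i+1}·y_i:
  4, 12, 15, 0  ⇒  2A = 31, A = 15.5.
Then Σ (x_i + x_{i+1})·c_i = -113, so x̄ = -113 / (6·15.5) = -113/93.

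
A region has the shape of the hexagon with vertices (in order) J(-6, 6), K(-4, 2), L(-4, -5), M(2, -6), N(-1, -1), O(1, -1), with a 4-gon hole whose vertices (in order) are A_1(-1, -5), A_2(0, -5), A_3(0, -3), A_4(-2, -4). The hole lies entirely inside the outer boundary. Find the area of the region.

Outer boundary:
Apply the surveyor's formula: 2A = Σ (x_i·y_{i+1} − x_{i+1}·y_i), indices taken mod 6.
Σ = (12) + (28) + (34) + (-8) + (2) + (0) = 68
Area = |Σ|/2 = 34.
Hole:
Apply the surveyor's formula: 2A = Σ (x_i·y_{i+1} − x_{i+1}·y_i), indices taken mod 4.
Σ = (5) + (0) + (-6) + (6) = 5
Area = |Σ|/2 = 2.5.
Net area = 34 − 2.5 = 31.5.

31.5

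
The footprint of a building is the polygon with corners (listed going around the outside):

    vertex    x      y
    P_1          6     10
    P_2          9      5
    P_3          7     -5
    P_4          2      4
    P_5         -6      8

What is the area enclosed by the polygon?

85

Σ = (-60) + (-80) + (38) + (40) + (-108) = -170
Area = |Σ|/2 = 85.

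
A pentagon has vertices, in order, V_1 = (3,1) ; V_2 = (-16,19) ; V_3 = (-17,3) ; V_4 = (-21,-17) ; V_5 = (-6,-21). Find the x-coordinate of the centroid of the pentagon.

Apply the shoelace formula. First the cross-terms c_i = x_i·y_{i+1} − x_{i+1}·y_i:
  73, 275, 352, 339, 57  ⇒  2A = 1096, A = 548.
Then Σ (x_i + x_{i+1})·c_i = -32724, so x̄ = -32724 / (6·548) = -2727/274.

-2727/274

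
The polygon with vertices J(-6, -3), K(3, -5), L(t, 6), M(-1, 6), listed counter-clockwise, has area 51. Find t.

Write out the shoelace sum; only the two edges meeting at L involve t:
2·Area = [(3·6 − t·(-5)) + (t·6 − (-1)·6)] + 78
       = 11·t + 102 = 102
⇒ t = 0.

0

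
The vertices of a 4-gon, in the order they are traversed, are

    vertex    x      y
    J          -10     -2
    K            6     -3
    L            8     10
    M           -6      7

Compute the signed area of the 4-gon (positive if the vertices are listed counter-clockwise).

Apply the shoelace (surveyor's) formula: 2A = Σ (x_i·y_{i+1} − x_{i+1}·y_i), indices taken mod 4.
Σ = (42) + (84) + (116) + (82) = 324
Signed area = Σ/2 = 162 (positive ⇒ counter-clockwise traversal).

162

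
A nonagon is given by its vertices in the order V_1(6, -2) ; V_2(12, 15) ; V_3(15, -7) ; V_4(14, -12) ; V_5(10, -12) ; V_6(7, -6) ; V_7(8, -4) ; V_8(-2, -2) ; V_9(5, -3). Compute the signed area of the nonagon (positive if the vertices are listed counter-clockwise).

Apply the surveyor's formula: 2A = Σ (x_i·y_{i+1} − x_{i+1}·y_i), indices taken mod 9.
Cross-terms: 114, -309, -82, -48, 24, 20, -24, 16, 8  ⇒  Σ = -281
Signed area = Σ/2 = -140.5 (negative ⇒ clockwise traversal).

-140.5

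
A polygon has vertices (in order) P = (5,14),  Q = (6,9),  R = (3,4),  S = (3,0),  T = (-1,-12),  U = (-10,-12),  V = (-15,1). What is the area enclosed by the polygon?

301.5

Apply the shoelace (surveyor's) formula: 2A = Σ (x_i·y_{i+1} − x_{i+1}·y_i), indices taken mod 7.
Σ = (-39) + (-3) + (-12) + (-36) + (-108) + (-190) + (-215) = -603
Area = |Σ|/2 = 301.5.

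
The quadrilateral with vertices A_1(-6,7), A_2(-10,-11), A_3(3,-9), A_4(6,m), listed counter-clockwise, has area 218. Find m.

9

Write out the shoelace sum; only the two edges meeting at A_4 involve m:
2·Area = [(3·m − 6·(-9)) + (6·7 − (-6)·m)] + 259
       = 9·m + 355 = 436
⇒ m = 9.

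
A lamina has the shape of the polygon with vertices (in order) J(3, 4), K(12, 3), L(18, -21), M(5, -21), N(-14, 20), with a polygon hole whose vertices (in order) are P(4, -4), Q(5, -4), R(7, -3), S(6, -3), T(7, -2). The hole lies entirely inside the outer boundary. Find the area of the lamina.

Outer boundary:
Cross-terms: -39, -306, -273, -194, -116  ⇒  Σ = -928
Area = |Σ|/2 = 464.
Hole:
Apply the surveyor's formula: 2A = Σ (x_i·y_{i+1} − x_{i+1}·y_i), indices taken mod 5.
P→Q: (4)(-4) − (5)(-4) = 4
Q→R: (5)(-3) − (7)(-4) = 13
R→S: (7)(-3) − (6)(-3) = -3
S→T: (6)(-2) − (7)(-3) = 9
T→P: (7)(-4) − (4)(-2) = -20
Σ = 3
Area = |Σ|/2 = 1.5.
Net area = 464 − 1.5 = 462.5.

462.5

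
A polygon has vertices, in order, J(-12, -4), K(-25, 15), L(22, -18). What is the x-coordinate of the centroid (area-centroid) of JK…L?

-5

Apply the shoelace formula. First the cross-terms c_i = x_i·y_{i+1} − x_{i+1}·y_i:
  -280, 120, -304  ⇒  2A = -464, A = -232.
Then Σ (x_i + x_{i+1})·c_i = 6960, so x̄ = 6960 / (6·(-232)) = -5.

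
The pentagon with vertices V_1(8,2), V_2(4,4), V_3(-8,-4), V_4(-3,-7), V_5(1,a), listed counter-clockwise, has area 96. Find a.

-9

Write out the shoelace sum; only the two edges meeting at V_5 involve a:
2·Area = [((-3)·a − 1·(-7)) + (1·2 − 8·a)] + 84
       = -11·a + 93 = 192
⇒ a = -9.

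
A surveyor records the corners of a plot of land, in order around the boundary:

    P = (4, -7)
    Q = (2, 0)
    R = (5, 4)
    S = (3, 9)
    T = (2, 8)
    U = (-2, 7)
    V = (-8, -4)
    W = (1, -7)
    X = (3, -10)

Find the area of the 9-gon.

Apply the surveyor's formula: 2A = Σ (x_i·y_{i+1} − x_{i+1}·y_i), indices taken mod 9.
Cross-terms: 14, 8, 33, 6, 30, 64, 60, 11, 19  ⇒  Σ = 245
Area = |Σ|/2 = 122.5.

122.5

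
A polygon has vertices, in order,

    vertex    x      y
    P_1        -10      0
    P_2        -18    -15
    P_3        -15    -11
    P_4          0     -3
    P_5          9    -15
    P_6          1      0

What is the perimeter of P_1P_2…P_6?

82

|P_1P_2| = √((-8)² + (-15)²) = √289 = 17
|P_2P_3| = √((3)² + (4)²) = √25 = 5
|P_3P_4| = √((15)² + (8)²) = √289 = 17
|P_4P_5| = √((9)² + (-12)²) = √225 = 15
|P_5P_6| = √((-8)² + (15)²) = √289 = 17
|P_6P_1| = √((-11)² + (0)²) = √121 = 11
Perimeter = 17 + 5 + 17 + 15 + 17 + 11 = 82.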